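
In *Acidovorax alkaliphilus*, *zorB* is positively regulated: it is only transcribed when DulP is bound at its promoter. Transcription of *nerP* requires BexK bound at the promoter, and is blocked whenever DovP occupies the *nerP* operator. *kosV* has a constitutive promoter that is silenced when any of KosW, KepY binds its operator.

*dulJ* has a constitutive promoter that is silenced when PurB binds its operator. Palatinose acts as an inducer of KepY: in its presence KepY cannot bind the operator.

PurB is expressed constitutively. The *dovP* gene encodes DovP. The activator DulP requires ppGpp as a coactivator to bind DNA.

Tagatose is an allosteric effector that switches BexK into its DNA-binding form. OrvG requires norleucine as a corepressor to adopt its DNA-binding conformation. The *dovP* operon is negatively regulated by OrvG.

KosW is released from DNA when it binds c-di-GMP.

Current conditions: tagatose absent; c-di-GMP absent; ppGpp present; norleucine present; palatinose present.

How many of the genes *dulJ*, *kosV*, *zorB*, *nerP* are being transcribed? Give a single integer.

1

PurB is produced constitutively and is active.
With repressor PurB bound, *dulJ* is not transcribed.
→ *dulJ* is OFF.
c-di-GMP is absent, so KosW is active.
Palatinose is present, so KepY is inactive.
With repressor KosW bound, *kosV* is not transcribed.
→ *kosV* is OFF.
ppGpp is present, so DulP is active.
No repressor is bound and DulP is active, so *zorB* is transcribed.
→ *zorB* is ON.
Tagatose is absent, so BexK is inactive.
Norleucine is present, so OrvG is active.
With repressor OrvG bound, *dovP* is not transcribed.
So DovP is not produced.
Required activator BexK is absent, so *nerP* is not transcribed.
→ *nerP* is OFF.
1 of the 4 genes is transcribed.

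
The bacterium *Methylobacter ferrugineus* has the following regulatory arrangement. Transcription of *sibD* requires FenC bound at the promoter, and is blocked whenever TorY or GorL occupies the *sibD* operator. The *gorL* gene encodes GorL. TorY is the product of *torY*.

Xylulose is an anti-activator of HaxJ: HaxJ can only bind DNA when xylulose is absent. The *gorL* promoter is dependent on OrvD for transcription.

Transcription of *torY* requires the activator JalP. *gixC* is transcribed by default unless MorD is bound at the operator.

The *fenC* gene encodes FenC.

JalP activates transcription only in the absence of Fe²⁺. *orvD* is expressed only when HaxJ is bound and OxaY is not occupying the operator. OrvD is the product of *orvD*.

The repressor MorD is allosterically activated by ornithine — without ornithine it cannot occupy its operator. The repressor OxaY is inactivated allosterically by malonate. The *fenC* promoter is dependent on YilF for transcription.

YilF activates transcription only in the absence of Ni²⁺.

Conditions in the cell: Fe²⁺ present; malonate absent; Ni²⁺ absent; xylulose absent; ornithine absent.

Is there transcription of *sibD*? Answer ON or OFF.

ON

Fe²⁺ is present, so JalP is inactive.
Required activator JalP is absent, so *torY* is not transcribed.
So TorY is not produced.
Ni²⁺ is absent, so YilF is active.
No repressor is bound and YilF is active, so *fenC* is transcribed.
So FenC is produced and active.
Xylulose is absent, so HaxJ is active.
Malonate is absent, so OxaY is active.
With repressor OxaY bound, *orvD* is not transcribed.
So OrvD is not produced.
Required activator OrvD is absent, so *gorL* is not transcribed.
So GorL is not produced.
No repressor is bound and FenC is active, so *sibD* is transcribed.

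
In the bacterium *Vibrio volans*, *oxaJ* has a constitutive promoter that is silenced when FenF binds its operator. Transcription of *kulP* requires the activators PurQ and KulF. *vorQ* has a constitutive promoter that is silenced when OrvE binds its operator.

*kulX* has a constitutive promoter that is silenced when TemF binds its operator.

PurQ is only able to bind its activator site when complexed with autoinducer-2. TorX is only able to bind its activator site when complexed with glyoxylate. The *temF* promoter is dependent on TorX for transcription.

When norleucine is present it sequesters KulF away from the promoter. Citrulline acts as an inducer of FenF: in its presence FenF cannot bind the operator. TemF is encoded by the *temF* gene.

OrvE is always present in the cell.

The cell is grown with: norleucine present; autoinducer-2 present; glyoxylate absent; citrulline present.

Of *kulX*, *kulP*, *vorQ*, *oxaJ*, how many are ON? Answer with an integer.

2

Glyoxylate is absent, so TorX is inactive.
Required activator TorX is absent, so *temF* is not transcribed.
So TemF is not produced.
With no repressor bound, *kulX* is transcribed.
→ *kulX* is ON.
Autoinducer-2 is present, so PurQ is active.
Norleucine is present, so KulF is inactive.
Required activator KulF is absent, so *kulP* is not transcribed.
→ *kulP* is OFF.
OrvE is produced constitutively and is active.
With repressor OrvE bound, *vorQ* is not transcribed.
→ *vorQ* is OFF.
Citrulline is present, so FenF is inactive.
With no repressor bound, *oxaJ* is transcribed.
→ *oxaJ* is ON.
2 of the 4 genes are transcribed.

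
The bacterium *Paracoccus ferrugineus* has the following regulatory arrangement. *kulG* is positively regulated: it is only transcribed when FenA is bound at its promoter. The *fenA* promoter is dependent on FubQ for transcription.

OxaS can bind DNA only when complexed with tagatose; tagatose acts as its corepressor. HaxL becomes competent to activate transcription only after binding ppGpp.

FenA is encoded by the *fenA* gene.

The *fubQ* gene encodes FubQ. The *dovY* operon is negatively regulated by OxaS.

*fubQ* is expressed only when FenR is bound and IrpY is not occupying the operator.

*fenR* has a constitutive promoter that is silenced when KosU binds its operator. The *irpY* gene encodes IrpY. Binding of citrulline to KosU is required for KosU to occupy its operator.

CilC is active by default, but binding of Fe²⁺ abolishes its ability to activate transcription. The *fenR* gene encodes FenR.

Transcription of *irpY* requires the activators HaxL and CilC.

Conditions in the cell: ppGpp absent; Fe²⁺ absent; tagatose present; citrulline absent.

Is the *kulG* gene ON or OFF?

Citrulline is absent, so KosU is inactive.
With no repressor bound, *fenR* is transcribed.
So FenR is produced and active.
ppGpp is absent, so HaxL is inactive.
Fe²⁺ is absent, so CilC is active.
Required activator HaxL is absent, so *irpY* is not transcribed.
So IrpY is not produced.
No repressor is bound and FenR is active, so *fubQ* is transcribed.
So FubQ is produced and active.
No repressor is bound and FubQ is active, so *fenA* is transcribed.
So FenA is produced and active.
No repressor is bound and FenA is active, so *kulG* is transcribed.

ON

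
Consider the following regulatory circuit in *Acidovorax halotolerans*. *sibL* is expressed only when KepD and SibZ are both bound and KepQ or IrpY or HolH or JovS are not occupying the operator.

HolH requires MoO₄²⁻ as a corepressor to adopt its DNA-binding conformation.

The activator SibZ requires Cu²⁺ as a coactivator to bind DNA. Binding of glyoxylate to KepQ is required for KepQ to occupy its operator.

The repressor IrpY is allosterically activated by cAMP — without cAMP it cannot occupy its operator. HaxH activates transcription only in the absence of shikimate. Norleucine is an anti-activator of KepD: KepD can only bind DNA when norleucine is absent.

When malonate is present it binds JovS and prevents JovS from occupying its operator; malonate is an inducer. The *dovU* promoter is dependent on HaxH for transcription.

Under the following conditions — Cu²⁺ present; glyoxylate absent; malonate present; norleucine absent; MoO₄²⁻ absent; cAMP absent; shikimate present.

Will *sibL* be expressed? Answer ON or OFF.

ON

Norleucine is absent, so KepD is active.
Glyoxylate is absent, so KepQ is inactive.
cAMP is absent, so IrpY is inactive.
MoO₄²⁻ is absent, so HolH is inactive.
Malonate is present, so JovS is inactive.
Cu²⁺ is present, so SibZ is active.
No repressor is bound and KepD and SibZ are active, so *sibL* is transcribed.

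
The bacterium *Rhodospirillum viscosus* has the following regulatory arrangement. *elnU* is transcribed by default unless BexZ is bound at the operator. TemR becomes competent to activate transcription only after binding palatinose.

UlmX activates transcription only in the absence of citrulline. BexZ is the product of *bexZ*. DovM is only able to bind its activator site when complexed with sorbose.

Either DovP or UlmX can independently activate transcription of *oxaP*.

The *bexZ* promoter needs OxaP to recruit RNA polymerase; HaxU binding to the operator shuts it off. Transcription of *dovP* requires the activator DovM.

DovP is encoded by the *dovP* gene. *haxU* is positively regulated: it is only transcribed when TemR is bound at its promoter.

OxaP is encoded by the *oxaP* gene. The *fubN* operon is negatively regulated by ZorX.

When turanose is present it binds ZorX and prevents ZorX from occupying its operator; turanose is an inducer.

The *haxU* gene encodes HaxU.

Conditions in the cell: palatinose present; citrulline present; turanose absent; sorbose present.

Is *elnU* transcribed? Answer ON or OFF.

Sorbose is present, so DovM is active.
No repressor is bound and DovM is active, so *dovP* is transcribed.
So DovP is produced and active.
Citrulline is present, so UlmX is inactive.
Activator DovP is present, so *oxaP* is transcribed.
So OxaP is produced and active.
Palatinose is present, so TemR is active.
No repressor is bound and TemR is active, so *haxU* is transcribed.
So HaxU is produced and active.
With repressor HaxU bound, *bexZ* is not transcribed.
So BexZ is not produced.
With no repressor bound, *elnU* is transcribed.

ON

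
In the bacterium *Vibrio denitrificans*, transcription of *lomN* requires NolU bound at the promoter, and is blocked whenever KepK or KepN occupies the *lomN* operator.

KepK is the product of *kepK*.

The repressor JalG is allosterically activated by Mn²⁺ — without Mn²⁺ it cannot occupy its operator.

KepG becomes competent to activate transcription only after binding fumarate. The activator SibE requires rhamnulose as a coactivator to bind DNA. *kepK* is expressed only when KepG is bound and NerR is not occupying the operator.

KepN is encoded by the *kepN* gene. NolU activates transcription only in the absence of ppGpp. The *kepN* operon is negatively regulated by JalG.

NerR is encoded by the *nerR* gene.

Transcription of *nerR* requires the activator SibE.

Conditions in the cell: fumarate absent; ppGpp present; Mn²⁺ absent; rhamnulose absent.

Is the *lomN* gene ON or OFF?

ppGpp is present, so NolU is inactive.
Fumarate is absent, so KepG is inactive.
Rhamnulose is absent, so SibE is inactive.
Required activator SibE is absent, so *nerR* is not transcribed.
So NerR is not produced.
Required activator KepG is absent, so *kepK* is not transcribed.
So KepK is not produced.
Mn²⁺ is absent, so JalG is inactive.
With no repressor bound, *kepN* is transcribed.
So KepN is produced and active.
With repressor KepN bound, *lomN* is not transcribed.

OFF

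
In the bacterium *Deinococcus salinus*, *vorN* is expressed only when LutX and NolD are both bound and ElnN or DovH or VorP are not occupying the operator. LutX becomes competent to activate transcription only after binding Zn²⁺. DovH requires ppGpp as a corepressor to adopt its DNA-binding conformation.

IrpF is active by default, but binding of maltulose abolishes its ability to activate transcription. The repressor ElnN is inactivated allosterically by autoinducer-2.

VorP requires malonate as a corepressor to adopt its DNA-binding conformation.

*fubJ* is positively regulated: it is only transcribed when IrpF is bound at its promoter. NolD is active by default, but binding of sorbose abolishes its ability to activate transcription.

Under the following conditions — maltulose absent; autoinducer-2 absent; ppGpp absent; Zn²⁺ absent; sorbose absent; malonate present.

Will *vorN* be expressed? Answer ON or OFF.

Zn²⁺ is absent, so LutX is inactive.
Autoinducer-2 is absent, so ElnN is active.
ppGpp is absent, so DovH is inactive.
Sorbose is absent, so NolD is active.
Malonate is present, so VorP is active.
With repressor ElnN bound, *vorN* is not transcribed.

OFF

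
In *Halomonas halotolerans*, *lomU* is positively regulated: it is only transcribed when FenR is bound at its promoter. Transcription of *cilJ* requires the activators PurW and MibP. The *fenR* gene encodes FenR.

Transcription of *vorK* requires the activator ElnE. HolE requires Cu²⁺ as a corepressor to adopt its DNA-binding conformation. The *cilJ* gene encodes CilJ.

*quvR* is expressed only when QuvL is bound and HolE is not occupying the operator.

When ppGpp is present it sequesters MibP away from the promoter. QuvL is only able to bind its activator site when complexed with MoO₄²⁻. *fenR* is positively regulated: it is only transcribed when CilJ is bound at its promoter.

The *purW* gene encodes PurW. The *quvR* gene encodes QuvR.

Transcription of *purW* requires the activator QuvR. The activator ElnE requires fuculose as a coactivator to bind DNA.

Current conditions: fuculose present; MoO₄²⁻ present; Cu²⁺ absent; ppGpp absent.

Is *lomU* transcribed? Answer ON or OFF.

ON

MoO₄²⁻ is present, so QuvL is active.
Cu²⁺ is absent, so HolE is inactive.
No repressor is bound and QuvL is active, so *quvR* is transcribed.
So QuvR is produced and active.
No repressor is bound and QuvR is active, so *purW* is transcribed.
So PurW is produced and active.
ppGpp is absent, so MibP is active.
No repressor is bound and PurW and MibP are active, so *cilJ* is transcribed.
So CilJ is produced and active.
No repressor is bound and CilJ is active, so *fenR* is transcribed.
So FenR is produced and active.
No repressor is bound and FenR is active, so *lomU* is transcribed.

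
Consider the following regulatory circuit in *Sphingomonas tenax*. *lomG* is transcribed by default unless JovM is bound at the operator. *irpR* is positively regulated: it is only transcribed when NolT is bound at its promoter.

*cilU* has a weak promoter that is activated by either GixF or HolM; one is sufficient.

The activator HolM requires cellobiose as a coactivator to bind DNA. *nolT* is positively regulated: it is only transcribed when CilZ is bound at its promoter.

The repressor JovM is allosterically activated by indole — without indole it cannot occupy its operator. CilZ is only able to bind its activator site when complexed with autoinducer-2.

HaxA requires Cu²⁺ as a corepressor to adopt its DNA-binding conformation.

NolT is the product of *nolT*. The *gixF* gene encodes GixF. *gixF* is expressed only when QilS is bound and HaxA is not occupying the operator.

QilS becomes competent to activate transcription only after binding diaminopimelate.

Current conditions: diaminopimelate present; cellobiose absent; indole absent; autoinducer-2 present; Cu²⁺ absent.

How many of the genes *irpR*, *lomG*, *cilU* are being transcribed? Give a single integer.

3

Autoinducer-2 is present, so CilZ is active.
No repressor is bound and CilZ is active, so *nolT* is transcribed.
So NolT is produced and active.
No repressor is bound and NolT is active, so *irpR* is transcribed.
→ *irpR* is ON.
Indole is absent, so JovM is inactive.
With no repressor bound, *lomG* is transcribed.
→ *lomG* is ON.
Cu²⁺ is absent, so HaxA is inactive.
Diaminopimelate is present, so QilS is active.
No repressor is bound and QilS is active, so *gixF* is transcribed.
So GixF is produced and active.
Cellobiose is absent, so HolM is inactive.
Activator GixF is present, so *cilU* is transcribed.
→ *cilU* is ON.
3 of the 3 genes are transcribed.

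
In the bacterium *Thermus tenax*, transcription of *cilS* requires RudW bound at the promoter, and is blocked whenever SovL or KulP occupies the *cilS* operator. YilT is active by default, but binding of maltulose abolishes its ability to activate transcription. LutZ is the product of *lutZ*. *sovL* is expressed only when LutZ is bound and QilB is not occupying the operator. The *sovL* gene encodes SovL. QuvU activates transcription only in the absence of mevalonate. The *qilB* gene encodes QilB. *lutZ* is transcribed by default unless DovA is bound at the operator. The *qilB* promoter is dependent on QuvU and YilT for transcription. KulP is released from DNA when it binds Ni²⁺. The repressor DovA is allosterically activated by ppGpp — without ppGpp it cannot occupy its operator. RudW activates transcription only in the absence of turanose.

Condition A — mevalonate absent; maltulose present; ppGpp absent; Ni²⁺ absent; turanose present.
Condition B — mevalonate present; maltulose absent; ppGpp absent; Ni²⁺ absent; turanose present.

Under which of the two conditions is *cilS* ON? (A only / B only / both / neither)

neither

Condition A:
Mevalonate is absent, so QuvU is active.
Maltulose is present, so YilT is inactive.
Required activator YilT is absent, so *qilB* is not transcribed.
So QilB is not produced.
ppGpp is absent, so DovA is inactive.
With no repressor bound, *lutZ* is transcribed.
So LutZ is produced and active.
No repressor is bound and LutZ is active, so *sovL* is transcribed.
So SovL is produced and active.
Ni²⁺ is absent, so KulP is active.
Turanose is present, so RudW is inactive.
With repressor SovL bound, *cilS* is not transcribed.
→ *cilS* is OFF in A.
Condition B:
Mevalonate is present, so QuvU is inactive.
Maltulose is absent, so YilT is active.
Required activator QuvU is absent, so *qilB* is not transcribed.
So QilB is not produced.
ppGpp is absent, so DovA is inactive.
With no repressor bound, *lutZ* is transcribed.
So LutZ is produced and active.
No repressor is bound and LutZ is active, so *sovL* is transcribed.
So SovL is produced and active.
Ni²⁺ is absent, so KulP is active.
Turanose is present, so RudW is inactive.
With repressor SovL bound, *cilS* is not transcribed.
→ *cilS* is OFF in B.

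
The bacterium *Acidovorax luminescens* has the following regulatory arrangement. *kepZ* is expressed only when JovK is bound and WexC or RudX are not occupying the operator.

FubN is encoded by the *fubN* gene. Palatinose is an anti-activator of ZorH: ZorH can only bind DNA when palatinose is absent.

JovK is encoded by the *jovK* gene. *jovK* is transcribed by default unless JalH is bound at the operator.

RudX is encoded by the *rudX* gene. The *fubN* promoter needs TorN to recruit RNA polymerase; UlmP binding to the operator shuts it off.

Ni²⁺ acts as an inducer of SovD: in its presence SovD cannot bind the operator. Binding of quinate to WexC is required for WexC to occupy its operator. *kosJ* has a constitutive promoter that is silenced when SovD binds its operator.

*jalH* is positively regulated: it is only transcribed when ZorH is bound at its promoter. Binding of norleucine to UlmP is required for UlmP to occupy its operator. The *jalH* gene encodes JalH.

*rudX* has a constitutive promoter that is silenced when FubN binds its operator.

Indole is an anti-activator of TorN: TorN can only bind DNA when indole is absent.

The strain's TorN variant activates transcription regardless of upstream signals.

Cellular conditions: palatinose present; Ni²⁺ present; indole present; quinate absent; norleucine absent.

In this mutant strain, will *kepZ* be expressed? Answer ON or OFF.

Quinate is absent, so WexC is inactive.
Palatinose is present, so ZorH is inactive.
Required activator ZorH is absent, so *jalH* is not transcribed.
So JalH is not produced.
With no repressor bound, *jovK* is transcribed.
So JovK is produced and active.
Norleucine is absent, so UlmP is inactive.
TorN is constitutively active in this strain.
No repressor is bound and TorN is active, so *fubN* is transcribed.
So FubN is produced and active.
With repressor FubN bound, *rudX* is not transcribed.
So RudX is not produced.
No repressor is bound and JovK is active, so *kepZ* is transcribed.

ON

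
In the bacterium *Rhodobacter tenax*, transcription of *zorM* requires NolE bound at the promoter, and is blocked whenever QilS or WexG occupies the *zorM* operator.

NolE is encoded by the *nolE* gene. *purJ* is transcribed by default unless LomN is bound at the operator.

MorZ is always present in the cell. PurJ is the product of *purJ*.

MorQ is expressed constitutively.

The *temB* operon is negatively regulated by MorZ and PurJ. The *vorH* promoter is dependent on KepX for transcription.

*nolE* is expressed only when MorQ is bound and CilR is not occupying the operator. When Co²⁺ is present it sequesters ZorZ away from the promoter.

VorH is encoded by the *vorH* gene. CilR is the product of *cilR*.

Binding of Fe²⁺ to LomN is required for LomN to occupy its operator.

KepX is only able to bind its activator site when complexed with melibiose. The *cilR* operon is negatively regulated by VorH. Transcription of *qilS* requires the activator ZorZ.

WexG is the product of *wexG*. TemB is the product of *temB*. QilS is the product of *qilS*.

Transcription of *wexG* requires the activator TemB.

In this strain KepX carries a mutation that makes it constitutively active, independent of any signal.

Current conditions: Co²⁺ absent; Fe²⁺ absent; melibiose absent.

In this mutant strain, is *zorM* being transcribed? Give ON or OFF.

MorQ is produced constitutively and is active.
KepX is constitutively active in this strain.
No repressor is bound and KepX is active, so *vorH* is transcribed.
So VorH is produced and active.
With repressor VorH bound, *cilR* is not transcribed.
So CilR is not produced.
No repressor is bound and MorQ is active, so *nolE* is transcribed.
So NolE is produced and active.
Co²⁺ is absent, so ZorZ is active.
No repressor is bound and ZorZ is active, so *qilS* is transcribed.
So QilS is produced and active.
MorZ is produced constitutively and is active.
Fe²⁺ is absent, so LomN is inactive.
With no repressor bound, *purJ* is transcribed.
So PurJ is produced and active.
With repressor MorZ bound, *temB* is not transcribed.
So TemB is not produced.
Required activator TemB is absent, so *wexG* is not transcribed.
So WexG is not produced.
With repressor QilS bound, *zorM* is not transcribed.

OFF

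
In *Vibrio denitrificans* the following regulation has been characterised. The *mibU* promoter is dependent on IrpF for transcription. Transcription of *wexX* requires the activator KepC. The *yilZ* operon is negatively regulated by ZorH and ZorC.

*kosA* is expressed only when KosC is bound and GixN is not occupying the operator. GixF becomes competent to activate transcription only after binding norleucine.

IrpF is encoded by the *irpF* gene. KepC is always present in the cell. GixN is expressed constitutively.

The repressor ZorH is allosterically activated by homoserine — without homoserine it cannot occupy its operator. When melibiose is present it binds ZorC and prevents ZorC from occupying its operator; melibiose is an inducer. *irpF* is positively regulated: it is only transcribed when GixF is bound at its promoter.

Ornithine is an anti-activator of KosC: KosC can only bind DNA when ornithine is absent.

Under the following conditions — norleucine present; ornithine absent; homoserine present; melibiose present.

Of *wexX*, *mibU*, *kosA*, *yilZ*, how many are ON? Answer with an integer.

2

KepC is produced constitutively and is active.
No repressor is bound and KepC is active, so *wexX* is transcribed.
→ *wexX* is ON.
Norleucine is present, so GixF is active.
No repressor is bound and GixF is active, so *irpF* is transcribed.
So IrpF is produced and active.
No repressor is bound and IrpF is active, so *mibU* is transcribed.
→ *mibU* is ON.
Ornithine is absent, so KosC is active.
GixN is produced constitutively and is active.
With repressor GixN bound, *kosA* is not transcribed.
→ *kosA* is OFF.
Homoserine is present, so ZorH is active.
Melibiose is present, so ZorC is inactive.
With repressor ZorH bound, *yilZ* is not transcribed.
→ *yilZ* is OFF.
2 of the 4 genes are transcribed.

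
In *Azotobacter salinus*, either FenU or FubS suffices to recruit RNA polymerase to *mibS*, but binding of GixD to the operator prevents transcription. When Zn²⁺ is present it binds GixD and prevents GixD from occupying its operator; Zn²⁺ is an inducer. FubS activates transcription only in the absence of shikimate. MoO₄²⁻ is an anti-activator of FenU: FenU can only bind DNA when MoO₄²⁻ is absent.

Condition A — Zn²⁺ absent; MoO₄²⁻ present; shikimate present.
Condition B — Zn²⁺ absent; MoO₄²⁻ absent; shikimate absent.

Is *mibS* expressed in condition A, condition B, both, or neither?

neither

Condition A:
Zn²⁺ is absent, so GixD is active.
MoO₄²⁻ is present, so FenU is inactive.
Shikimate is present, so FubS is inactive.
With repressor GixD bound, *mibS* is not transcribed.
→ *mibS* is OFF in A.
Condition B:
Zn²⁺ is absent, so GixD is active.
MoO₄²⁻ is absent, so FenU is active.
Shikimate is absent, so FubS is active.
With repressor GixD bound, *mibS* is not transcribed.
→ *mibS* is OFF in B.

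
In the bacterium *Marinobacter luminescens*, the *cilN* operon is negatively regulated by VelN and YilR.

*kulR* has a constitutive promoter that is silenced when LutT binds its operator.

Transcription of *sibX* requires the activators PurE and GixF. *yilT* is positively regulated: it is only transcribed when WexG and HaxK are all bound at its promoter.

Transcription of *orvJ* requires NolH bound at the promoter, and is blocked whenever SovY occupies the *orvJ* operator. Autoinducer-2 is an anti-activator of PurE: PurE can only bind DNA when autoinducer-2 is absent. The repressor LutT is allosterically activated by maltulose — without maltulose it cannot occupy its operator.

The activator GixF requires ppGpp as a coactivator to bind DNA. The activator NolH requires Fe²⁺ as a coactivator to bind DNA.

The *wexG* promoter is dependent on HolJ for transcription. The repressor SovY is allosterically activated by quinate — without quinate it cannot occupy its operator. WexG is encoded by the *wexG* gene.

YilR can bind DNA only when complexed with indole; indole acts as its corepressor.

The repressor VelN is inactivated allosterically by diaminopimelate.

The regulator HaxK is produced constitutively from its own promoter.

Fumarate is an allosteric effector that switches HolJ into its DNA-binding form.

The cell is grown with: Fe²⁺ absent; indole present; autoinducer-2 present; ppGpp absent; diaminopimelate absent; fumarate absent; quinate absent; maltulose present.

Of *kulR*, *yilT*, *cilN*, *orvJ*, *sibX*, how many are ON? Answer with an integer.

Maltulose is present, so LutT is active.
With repressor LutT bound, *kulR* is not transcribed.
→ *kulR* is OFF.
Fumarate is absent, so HolJ is inactive.
Required activator HolJ is absent, so *wexG* is not transcribed.
So WexG is not produced.
HaxK is produced constitutively and is active.
Required activator WexG is absent, so *yilT* is not transcribed.
→ *yilT* is OFF.
Diaminopimelate is absent, so VelN is active.
Indole is present, so YilR is active.
With repressor VelN bound, *cilN* is not transcribed.
→ *cilN* is OFF.
Fe²⁺ is absent, so NolH is inactive.
Quinate is absent, so SovY is inactive.
Required activator NolH is absent, so *orvJ* is not transcribed.
→ *orvJ* is OFF.
Autoinducer-2 is present, so PurE is inactive.
ppGpp is absent, so GixF is inactive.
Required activator PurE is absent, so *sibX* is not transcribed.
→ *sibX* is OFF.
0 of the 5 genes are transcribed.

0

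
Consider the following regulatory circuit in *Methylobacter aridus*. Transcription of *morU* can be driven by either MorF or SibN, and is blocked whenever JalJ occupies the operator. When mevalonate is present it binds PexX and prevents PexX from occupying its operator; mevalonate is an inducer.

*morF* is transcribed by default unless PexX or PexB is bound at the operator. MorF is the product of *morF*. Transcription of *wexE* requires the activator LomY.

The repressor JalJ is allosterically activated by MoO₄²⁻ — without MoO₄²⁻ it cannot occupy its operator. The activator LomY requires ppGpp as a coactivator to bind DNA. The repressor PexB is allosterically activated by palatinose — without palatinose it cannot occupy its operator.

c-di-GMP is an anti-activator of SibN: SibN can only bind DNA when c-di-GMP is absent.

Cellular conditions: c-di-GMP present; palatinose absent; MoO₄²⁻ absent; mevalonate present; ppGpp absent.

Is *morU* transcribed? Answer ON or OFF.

ON

Mevalonate is present, so PexX is inactive.
Palatinose is absent, so PexB is inactive.
With no repressor bound, *morF* is transcribed.
So MorF is produced and active.
MoO₄²⁻ is absent, so JalJ is inactive.
c-di-GMP is present, so SibN is inactive.
Activator MorF is present, so *morU* is transcribed.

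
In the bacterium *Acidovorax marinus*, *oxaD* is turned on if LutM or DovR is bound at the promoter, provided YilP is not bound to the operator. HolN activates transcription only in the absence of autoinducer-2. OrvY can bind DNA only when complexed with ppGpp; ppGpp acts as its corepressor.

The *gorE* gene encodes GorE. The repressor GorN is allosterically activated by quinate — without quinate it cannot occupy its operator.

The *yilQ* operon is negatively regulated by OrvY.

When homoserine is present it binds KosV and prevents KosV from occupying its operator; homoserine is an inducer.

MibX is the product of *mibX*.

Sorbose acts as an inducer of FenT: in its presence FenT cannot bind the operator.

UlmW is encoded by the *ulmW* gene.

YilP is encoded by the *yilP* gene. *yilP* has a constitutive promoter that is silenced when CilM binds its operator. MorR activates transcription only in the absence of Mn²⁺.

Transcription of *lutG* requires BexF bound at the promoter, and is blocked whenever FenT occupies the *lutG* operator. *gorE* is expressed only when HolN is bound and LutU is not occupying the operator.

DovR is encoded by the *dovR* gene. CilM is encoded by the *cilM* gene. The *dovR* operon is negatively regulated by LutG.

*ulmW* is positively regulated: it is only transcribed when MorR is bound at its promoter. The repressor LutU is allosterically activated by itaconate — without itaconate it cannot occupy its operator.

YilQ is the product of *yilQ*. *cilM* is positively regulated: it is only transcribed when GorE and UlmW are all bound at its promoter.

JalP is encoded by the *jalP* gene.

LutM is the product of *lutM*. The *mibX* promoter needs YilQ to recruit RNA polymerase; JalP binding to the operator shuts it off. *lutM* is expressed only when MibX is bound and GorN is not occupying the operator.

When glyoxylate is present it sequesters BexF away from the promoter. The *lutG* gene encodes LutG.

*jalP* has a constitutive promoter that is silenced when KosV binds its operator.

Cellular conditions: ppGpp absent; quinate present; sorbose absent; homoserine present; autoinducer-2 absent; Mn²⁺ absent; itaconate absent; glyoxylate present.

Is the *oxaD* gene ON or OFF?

ON

Itaconate is absent, so LutU is inactive.
Autoinducer-2 is absent, so HolN is active.
No repressor is bound and HolN is active, so *gorE* is transcribed.
So GorE is produced and active.
Mn²⁺ is absent, so MorR is active.
No repressor is bound and MorR is active, so *ulmW* is transcribed.
So UlmW is produced and active.
No repressor is bound and GorE and UlmW are active, so *cilM* is transcribed.
So CilM is produced and active.
With repressor CilM bound, *yilP* is not transcribed.
So YilP is not produced.
Quinate is present, so GorN is active.
Homoserine is present, so KosV is inactive.
With no repressor bound, *jalP* is transcribed.
So JalP is produced and active.
ppGpp is absent, so OrvY is inactive.
With no repressor bound, *yilQ* is transcribed.
So YilQ is produced and active.
With repressor JalP bound, *mibX* is not transcribed.
So MibX is not produced.
With repressor GorN bound, *lutM* is not transcribed.
So LutM is not produced.
Sorbose is absent, so FenT is active.
Glyoxylate is present, so BexF is inactive.
With repressor FenT bound, *lutG* is not transcribed.
So LutG is not produced.
With no repressor bound, *dovR* is transcribed.
So DovR is produced and active.
Activator DovR is present, so *oxaD* is transcribed.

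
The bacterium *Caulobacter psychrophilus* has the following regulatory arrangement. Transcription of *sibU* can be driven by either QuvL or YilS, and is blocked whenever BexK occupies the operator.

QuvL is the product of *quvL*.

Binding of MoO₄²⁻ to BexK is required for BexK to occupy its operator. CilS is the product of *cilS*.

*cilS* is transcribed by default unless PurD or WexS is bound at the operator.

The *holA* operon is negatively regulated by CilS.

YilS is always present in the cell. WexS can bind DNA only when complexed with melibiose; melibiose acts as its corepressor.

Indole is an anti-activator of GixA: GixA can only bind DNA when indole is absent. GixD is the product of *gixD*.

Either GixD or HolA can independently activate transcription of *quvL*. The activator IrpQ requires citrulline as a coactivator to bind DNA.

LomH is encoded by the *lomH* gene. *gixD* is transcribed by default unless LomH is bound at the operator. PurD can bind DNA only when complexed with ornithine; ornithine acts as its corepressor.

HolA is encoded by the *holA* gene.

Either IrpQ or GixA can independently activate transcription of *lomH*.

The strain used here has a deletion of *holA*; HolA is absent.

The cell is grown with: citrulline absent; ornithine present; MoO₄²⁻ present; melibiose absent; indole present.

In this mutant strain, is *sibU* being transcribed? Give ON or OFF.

OFF

Citrulline is absent, so IrpQ is inactive.
Indole is present, so GixA is inactive.
No activator is available at the *lomH* promoter, so *lomH* is not transcribed.
So LomH is not produced.
With no repressor bound, *gixD* is transcribed.
So GixD is produced and active.
HolA is non-functional in this strain, so it has no effect.
Activator GixD is present, so *quvL* is transcribed.
So QuvL is produced and active.
YilS is produced constitutively and is active.
MoO₄²⁻ is present, so BexK is active.
With repressor BexK bound, *sibU* is not transcribed.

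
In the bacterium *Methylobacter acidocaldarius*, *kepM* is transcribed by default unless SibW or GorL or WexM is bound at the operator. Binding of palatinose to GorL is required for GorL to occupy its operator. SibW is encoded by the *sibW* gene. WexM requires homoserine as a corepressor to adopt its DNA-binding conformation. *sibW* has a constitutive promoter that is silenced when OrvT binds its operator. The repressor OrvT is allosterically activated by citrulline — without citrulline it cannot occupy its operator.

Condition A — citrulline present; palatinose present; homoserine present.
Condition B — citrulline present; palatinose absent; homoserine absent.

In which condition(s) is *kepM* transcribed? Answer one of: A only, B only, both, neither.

Condition A:
Citrulline is present, so OrvT is active.
With repressor OrvT bound, *sibW* is not transcribed.
So SibW is not produced.
Palatinose is present, so GorL is active.
Homoserine is present, so WexM is active.
With repressor GorL bound, *kepM* is not transcribed.
→ *kepM* is OFF in A.
Condition B:
Citrulline is present, so OrvT is active.
With repressor OrvT bound, *sibW* is not transcribed.
So SibW is not produced.
Palatinose is absent, so GorL is inactive.
Homoserine is absent, so WexM is inactive.
With no repressor bound, *kepM* is transcribed.
→ *kepM* is ON in B.

B only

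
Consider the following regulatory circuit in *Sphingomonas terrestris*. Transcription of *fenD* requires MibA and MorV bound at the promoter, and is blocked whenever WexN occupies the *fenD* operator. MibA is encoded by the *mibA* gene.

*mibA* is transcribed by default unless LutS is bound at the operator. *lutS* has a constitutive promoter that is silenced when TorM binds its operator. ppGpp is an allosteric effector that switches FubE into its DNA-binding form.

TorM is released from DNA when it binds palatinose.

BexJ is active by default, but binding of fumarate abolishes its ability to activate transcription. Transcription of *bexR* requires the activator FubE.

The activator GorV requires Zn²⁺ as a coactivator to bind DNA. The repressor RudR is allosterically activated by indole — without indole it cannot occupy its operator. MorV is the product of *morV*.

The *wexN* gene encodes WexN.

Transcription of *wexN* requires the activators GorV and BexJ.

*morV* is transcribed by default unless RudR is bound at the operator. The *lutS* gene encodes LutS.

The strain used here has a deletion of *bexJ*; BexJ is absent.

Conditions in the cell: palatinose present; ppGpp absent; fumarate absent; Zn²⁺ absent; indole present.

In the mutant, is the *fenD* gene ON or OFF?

Palatinose is present, so TorM is inactive.
With no repressor bound, *lutS* is transcribed.
So LutS is produced and active.
With repressor LutS bound, *mibA* is not transcribed.
So MibA is not produced.
Indole is present, so RudR is active.
With repressor RudR bound, *morV* is not transcribed.
So MorV is not produced.
Zn²⁺ is absent, so GorV is inactive.
BexJ is non-functional in this strain, so it has no effect.
Required activator GorV is absent, so *wexN* is not transcribed.
So WexN is not produced.
Required activator MibA is absent, so *fenD* is not transcribed.

OFF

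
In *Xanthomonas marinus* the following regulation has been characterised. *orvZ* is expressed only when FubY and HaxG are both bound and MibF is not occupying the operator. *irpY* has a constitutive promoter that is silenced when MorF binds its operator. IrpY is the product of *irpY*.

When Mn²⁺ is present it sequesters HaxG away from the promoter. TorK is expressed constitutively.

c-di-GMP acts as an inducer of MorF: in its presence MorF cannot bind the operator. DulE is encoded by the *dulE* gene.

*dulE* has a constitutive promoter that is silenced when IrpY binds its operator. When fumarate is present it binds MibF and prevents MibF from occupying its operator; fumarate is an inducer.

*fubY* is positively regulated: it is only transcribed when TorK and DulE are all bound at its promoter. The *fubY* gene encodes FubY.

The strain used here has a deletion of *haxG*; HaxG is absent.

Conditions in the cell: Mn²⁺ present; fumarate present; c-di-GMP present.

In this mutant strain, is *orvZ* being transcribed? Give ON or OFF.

TorK is produced constitutively and is active.
c-di-GMP is present, so MorF is inactive.
With no repressor bound, *irpY* is transcribed.
So IrpY is produced and active.
With repressor IrpY bound, *dulE* is not transcribed.
So DulE is not produced.
Required activator DulE is absent, so *fubY* is not transcribed.
So FubY is not produced.
Fumarate is present, so MibF is inactive.
HaxG is non-functional in this strain, so it has no effect.
Required activator FubY is absent, so *orvZ* is not transcribed.

OFF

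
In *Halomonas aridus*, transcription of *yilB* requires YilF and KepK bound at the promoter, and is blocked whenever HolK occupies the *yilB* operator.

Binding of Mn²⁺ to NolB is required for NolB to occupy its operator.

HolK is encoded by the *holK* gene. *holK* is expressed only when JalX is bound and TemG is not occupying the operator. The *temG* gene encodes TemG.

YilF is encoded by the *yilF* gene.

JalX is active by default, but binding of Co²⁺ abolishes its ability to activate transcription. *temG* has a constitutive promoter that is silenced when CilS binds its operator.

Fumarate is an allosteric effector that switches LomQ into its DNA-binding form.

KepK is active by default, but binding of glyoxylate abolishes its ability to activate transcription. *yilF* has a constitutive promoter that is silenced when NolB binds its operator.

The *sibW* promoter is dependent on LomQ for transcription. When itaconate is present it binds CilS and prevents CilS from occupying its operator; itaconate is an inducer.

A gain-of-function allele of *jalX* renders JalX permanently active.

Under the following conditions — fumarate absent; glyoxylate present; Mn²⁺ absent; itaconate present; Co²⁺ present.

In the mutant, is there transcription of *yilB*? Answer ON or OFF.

OFF

Mn²⁺ is absent, so NolB is inactive.
With no repressor bound, *yilF* is transcribed.
So YilF is produced and active.
Glyoxylate is present, so KepK is inactive.
JalX is constitutively active in this strain.
Itaconate is present, so CilS is inactive.
With no repressor bound, *temG* is transcribed.
So TemG is produced and active.
With repressor TemG bound, *holK* is not transcribed.
So HolK is not produced.
Required activator KepK is absent, so *yilB* is not transcribed.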